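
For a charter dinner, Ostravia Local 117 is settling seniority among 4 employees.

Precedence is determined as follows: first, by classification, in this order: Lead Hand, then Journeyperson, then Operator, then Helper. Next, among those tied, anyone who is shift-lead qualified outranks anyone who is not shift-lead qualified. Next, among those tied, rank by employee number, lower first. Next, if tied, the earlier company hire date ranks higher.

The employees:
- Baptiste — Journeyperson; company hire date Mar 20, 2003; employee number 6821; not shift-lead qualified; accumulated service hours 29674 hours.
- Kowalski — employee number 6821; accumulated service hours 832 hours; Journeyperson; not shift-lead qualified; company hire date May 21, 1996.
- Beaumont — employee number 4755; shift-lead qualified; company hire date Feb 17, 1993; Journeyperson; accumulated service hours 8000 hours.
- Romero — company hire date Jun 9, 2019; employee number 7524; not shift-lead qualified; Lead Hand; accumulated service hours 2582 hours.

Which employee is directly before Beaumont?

By classification: Romero (Lead Hand); then Beaumont, Kowalski and Baptiste (Journeyperson).
Among Beaumont, Kowalski and Baptiste, shift-lead qualified before not shift-lead qualified: Beaumont (shift-lead qualified) before Kowalski and Baptiste (not shift-lead qualified).
Kowalski and Baptiste both have employee number 6821, so the next rule applies.
Among Kowalski and Baptiste, by company hire date (earlier first): Kowalski (May 21, 1996) before Baptiste (Mar 20, 2003).
Order: Romero, Beaumont, Kowalski, Baptiste.

Romero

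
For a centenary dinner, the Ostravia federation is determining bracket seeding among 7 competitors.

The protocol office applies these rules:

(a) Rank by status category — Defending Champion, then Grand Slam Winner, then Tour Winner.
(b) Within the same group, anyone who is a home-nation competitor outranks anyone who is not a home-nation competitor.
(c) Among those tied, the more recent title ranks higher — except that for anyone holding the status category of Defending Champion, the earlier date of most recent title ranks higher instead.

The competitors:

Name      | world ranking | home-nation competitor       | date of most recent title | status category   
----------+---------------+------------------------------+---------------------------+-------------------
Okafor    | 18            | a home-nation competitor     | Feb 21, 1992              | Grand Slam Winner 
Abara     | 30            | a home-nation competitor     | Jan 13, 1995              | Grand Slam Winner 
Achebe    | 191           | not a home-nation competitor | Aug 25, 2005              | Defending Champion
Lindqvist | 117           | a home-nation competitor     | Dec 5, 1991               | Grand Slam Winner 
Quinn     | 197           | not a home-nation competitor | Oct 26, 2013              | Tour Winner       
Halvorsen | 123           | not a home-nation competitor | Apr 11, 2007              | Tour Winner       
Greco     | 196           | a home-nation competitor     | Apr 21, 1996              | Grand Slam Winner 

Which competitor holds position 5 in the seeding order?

Lindqvist

By status category: Achebe (Defending Champion); then Greco, Abara, Okafor and Lindqvist (Grand Slam Winner); then Quinn and Halvorsen (Tour Winner).
Greco, Abara, Okafor and Lindqvist are each a home-nation competitor, so the next rule applies.
Among Greco, Abara, Okafor and Lindqvist, by date of most recent title (later first): Greco (Apr 21, 1996) before Abara (Jan 13, 1995) before Okafor (Feb 21, 1992) before Lindqvist (Dec 5, 1991).
Quinn and Halvorsen are each not a home-nation competitor, so the next rule applies.
Among Quinn and Halvorsen, by date of most recent title (later first): Quinn (Oct 26, 2013) before Halvorsen (Apr 11, 2007).
Order: Achebe, Greco, Abara, Okafor, Lindqvist, Quinn, Halvorsen.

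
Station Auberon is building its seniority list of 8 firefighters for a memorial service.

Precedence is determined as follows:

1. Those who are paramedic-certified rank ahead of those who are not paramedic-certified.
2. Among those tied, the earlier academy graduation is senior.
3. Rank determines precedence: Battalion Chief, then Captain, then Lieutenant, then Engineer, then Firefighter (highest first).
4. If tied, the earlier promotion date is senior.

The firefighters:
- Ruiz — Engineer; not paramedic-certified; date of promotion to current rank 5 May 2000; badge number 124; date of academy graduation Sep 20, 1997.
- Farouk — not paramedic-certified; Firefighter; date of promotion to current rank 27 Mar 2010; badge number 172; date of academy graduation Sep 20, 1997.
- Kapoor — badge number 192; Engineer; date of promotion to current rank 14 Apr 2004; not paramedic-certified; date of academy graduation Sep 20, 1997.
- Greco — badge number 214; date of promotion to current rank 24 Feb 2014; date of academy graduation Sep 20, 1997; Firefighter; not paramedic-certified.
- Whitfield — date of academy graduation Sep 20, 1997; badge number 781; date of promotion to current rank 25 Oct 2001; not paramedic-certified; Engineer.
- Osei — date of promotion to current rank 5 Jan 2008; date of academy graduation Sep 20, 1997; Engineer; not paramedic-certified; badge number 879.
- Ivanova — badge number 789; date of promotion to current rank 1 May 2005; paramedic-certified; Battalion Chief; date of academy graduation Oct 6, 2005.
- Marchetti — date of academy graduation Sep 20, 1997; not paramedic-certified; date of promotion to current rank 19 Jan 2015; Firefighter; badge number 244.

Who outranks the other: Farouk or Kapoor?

Kapoor

By the first rule: Ivanova (paramedic-certified); then Ruiz, Whitfield, Kapoor, Osei, Farouk, Greco and Marchetti (each not paramedic-certified).
Ruiz, Whitfield, Kapoor, Osei, Farouk, Greco and Marchetti all have date of academy graduation Sep 20, 1997, so the next rule applies.
Among Ruiz, Whitfield, Kapoor, Osei, Farouk, Greco and Marchetti, by rank: Ruiz, Whitfield, Kapoor and Osei (Engineer) before Farouk, Greco and Marchetti (Firefighter).
Among Ruiz, Whitfield, Kapoor and Osei, by date of promotion to current rank (earlier first): Ruiz (5 May 2000) before Whitfield (25 Oct 2001) before Kapoor (14 Apr 2004) before Osei (5 Jan 2008).
Among Farouk, Greco and Marchetti, by date of promotion to current rank (earlier first): Farouk (27 Mar 2010) before Greco (24 Feb 2014) before Marchetti (19 Jan 2015).
So Kapoor takes precedence.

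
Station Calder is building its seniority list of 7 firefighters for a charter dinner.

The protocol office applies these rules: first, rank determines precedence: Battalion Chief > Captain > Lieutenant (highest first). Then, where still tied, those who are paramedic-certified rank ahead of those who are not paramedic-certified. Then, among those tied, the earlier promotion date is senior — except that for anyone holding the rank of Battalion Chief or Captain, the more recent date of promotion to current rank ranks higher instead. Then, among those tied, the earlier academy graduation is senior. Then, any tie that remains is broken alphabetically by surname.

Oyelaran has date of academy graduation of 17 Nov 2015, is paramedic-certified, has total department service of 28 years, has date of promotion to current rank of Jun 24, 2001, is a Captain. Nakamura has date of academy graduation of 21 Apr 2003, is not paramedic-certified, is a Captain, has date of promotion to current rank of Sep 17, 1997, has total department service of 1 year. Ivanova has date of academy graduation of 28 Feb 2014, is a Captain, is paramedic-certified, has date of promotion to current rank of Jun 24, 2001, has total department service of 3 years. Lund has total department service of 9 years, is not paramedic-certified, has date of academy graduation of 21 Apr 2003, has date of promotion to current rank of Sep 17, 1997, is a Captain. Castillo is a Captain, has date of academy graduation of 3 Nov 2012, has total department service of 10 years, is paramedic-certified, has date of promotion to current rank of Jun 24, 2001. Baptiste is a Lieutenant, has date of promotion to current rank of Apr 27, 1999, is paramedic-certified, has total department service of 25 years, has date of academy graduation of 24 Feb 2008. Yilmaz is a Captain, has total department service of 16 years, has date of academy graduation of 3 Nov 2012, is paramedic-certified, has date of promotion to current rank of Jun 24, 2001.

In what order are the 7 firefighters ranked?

Castillo, Yilmaz, Ivanova, Oyelaran, Lund, Nakamura, Baptiste

By rank: Castillo, Yilmaz, Ivanova, Oyelaran, Lund and Nakamura (Captain); then Baptiste (Lieutenant).
Among Castillo, Yilmaz, Ivanova, Oyelaran, Lund and Nakamura, paramedic-certified before not paramedic-certified: Castillo, Yilmaz, Ivanova and Oyelaran (paramedic-certified) before Lund and Nakamura (not paramedic-certified).
Castillo, Yilmaz, Ivanova and Oyelaran all have date of promotion to current rank Jun 24, 2001, so the next rule applies.
Among Castillo, Yilmaz, Ivanova and Oyelaran, by date of academy graduation (earlier first): Castillo and Yilmaz (3 Nov 2012) before Ivanova (28 Feb 2014) before Oyelaran (17 Nov 2015).
Among Castillo and Yilmaz, alphabetically by surname: Castillo before Yilmaz.
Lund and Nakamura both have date of promotion to current rank Sep 17, 1997, so the next rule applies.
Lund and Nakamura both have date of academy graduation 21 Apr 2003, so the next rule applies.
Among Lund and Nakamura, alphabetically by surname: Lund before Nakamura.
Full order: Castillo, Yilmaz, Ivanova, Oyelaran, Lund, Nakamura, Baptiste.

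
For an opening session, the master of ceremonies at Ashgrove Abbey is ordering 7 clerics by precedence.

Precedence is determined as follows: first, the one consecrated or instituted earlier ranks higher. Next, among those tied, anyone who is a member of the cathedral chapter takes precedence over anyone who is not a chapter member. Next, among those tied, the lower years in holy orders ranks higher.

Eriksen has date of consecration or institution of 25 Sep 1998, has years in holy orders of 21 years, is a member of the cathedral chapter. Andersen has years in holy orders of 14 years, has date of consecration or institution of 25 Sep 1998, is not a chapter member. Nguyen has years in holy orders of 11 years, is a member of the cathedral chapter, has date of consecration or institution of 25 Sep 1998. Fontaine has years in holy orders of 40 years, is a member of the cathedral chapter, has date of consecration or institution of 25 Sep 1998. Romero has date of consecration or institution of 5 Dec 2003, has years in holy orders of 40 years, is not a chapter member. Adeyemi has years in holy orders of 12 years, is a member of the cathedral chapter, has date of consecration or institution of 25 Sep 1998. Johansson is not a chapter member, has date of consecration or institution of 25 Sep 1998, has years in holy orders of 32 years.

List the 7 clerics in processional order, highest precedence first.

By date of consecration or institution (earlier first): Nguyen, Adeyemi, Eriksen, Fontaine, Andersen and Johansson (each 25 Sep 1998); then Romero (5 Dec 2003).
Among Nguyen, Adeyemi, Eriksen, Fontaine, Andersen and Johansson, a member of the cathedral chapter before not a chapter member: Nguyen, Adeyemi, Eriksen and Fontaine (a member of the cathedral chapter) before Andersen and Johansson (not a chapter member).
Among Nguyen, Adeyemi, Eriksen and Fontaine, by years in holy orders (lower first): Nguyen (11 years) before Adeyemi (12 years) before Eriksen (21 years) before Fontaine (40 years).
Among Andersen and Johansson, by years in holy orders (lower first): Andersen (14 years) before Johansson (32 years).
Full order: Nguyen, Adeyemi, Eriksen, Fontaine, Andersen, Johansson, Romero.

Nguyen, Adeyemi, Eriksen, Fontaine, Andersen, Johansson, Romero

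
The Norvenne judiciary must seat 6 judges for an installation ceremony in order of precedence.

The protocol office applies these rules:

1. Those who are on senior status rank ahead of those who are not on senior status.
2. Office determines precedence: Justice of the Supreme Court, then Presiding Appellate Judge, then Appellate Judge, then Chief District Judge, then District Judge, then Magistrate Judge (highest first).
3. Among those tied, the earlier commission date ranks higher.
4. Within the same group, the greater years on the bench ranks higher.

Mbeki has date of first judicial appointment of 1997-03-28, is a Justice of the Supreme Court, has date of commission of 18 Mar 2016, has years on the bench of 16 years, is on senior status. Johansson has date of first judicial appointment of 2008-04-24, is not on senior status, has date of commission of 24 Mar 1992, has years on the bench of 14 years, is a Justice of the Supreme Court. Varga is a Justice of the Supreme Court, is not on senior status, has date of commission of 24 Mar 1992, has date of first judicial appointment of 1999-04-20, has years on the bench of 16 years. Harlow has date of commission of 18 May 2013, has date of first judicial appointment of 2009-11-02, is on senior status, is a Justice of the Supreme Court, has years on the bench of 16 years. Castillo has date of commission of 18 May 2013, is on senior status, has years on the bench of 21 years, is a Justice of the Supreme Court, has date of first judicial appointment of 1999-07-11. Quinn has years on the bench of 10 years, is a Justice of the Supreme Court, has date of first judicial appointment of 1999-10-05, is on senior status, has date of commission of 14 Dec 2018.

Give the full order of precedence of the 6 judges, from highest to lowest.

Castillo, Harlow, Mbeki, Quinn, Varga, Johansson

By the first rule: Castillo, Harlow, Mbeki and Quinn (each on senior status); then Varga and Johansson (both not on senior status).
Castillo, Harlow, Mbeki and Quinn are each Justice of the Supreme Court, so the next rule applies.
Among Castillo, Harlow, Mbeki and Quinn, by date of commission (earlier first): Castillo and Harlow (18 May 2013) before Mbeki (18 Mar 2016) before Quinn (14 Dec 2018).
Among Castillo and Harlow, by years on the bench (higher first): Castillo (21 years) before Harlow (16 years).
Varga and Johansson are each Justice of the Supreme Court, so the next rule applies.
Varga and Johansson both have date of commission 24 Mar 1992, so the next rule applies.
Among Varga and Johansson, by years on the bench (higher first): Varga (16 years) before Johansson (14 years).
Full order: Castillo, Harlow, Mbeki, Quinn, Varga, Johansson.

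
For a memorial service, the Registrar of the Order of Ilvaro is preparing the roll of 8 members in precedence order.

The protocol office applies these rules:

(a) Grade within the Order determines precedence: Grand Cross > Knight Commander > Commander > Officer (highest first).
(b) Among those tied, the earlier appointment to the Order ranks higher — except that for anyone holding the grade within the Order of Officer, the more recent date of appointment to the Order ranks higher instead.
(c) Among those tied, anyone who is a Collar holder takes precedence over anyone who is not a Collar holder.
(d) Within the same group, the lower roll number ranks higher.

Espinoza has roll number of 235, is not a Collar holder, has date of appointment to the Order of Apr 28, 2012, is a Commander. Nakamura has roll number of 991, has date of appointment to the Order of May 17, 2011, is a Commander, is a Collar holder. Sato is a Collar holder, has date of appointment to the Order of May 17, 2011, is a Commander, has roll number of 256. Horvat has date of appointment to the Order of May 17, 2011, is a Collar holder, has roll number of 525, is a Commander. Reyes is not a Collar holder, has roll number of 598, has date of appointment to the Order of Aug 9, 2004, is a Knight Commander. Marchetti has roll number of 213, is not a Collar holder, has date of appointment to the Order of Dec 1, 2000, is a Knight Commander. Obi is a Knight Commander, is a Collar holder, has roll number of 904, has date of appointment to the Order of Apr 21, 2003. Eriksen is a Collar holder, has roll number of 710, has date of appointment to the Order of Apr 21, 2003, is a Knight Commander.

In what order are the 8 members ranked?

By grade within the Order: Marchetti, Eriksen, Obi and Reyes (Knight Commander); then Sato, Horvat, Nakamura and Espinoza (Commander).
Among Marchetti, Eriksen, Obi and Reyes, by date of appointment to the Order (earlier first): Marchetti (Dec 1, 2000) before Eriksen and Obi (Apr 21, 2003) before Reyes (Aug 9, 2004).
Eriksen and Obi are each a Collar holder, so the next rule applies.
Among Eriksen and Obi, by roll number (lower first): Eriksen (710) before Obi (904).
Among Sato, Horvat, Nakamura and Espinoza, by date of appointment to the Order (earlier first): Sato, Horvat and Nakamura (May 17, 2011) before Espinoza (Apr 28, 2012).
Sato, Horvat and Nakamura are each a Collar holder, so the next rule applies.
Among Sato, Horvat and Nakamura, by roll number (lower first): Sato (256) before Horvat (525) before Nakamura (991).
Full order: Marchetti, Eriksen, Obi, Reyes, Sato, Horvat, Nakamura, Espinoza.

Marchetti, Eriksen, Obi, Reyes, Sato, Horvat, Nakamura, Espinoza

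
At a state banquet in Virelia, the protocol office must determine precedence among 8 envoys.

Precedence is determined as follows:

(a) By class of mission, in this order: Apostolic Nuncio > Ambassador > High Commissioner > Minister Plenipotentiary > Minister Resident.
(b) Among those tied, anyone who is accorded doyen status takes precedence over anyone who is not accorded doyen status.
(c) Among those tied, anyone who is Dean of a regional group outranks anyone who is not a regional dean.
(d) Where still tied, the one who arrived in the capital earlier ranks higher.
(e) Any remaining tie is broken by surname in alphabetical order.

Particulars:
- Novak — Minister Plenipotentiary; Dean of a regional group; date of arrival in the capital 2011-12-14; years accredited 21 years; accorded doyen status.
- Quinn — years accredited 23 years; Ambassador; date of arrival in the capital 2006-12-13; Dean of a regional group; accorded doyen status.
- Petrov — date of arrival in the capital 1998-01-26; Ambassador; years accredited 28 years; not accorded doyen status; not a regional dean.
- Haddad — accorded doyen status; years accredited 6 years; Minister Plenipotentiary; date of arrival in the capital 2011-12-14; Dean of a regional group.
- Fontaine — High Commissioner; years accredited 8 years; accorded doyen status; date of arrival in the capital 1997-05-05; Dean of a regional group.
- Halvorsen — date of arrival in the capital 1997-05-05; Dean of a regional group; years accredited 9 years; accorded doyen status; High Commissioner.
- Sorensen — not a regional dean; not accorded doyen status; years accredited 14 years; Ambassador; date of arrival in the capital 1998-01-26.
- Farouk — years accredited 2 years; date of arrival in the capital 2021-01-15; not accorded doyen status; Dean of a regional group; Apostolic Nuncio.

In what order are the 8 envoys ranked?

Farouk, Quinn, Petrov, Sorensen, Fontaine, Halvorsen, Haddad, Novak

By class of mission: Farouk (Apostolic Nuncio); then Quinn, Petrov and Sorensen (Ambassador); then Fontaine and Halvorsen (High Commissioner); then Haddad and Novak (Minister Plenipotentiary).
Among Quinn, Petrov and Sorensen, accorded doyen status before not accorded doyen status: Quinn (accorded doyen status) before Petrov and Sorensen (not accorded doyen status).
Petrov and Sorensen are each not a regional dean, so the next rule applies.
Petrov and Sorensen both have date of arrival in the capital 1998-01-26, so the next rule applies.
Among Petrov and Sorensen, alphabetically by surname: Petrov before Sorensen.
Fontaine and Halvorsen are each accorded doyen status, so the next rule applies.
Fontaine and Halvorsen are each Dean of a regional group, so the next rule applies.
Fontaine and Halvorsen both have date of arrival in the capital 1997-05-05, so the next rule applies.
Among Fontaine and Halvorsen, alphabetically by surname: Fontaine before Halvorsen.
Haddad and Novak are each accorded doyen status, so the next rule applies.
Haddad and Novak are each Dean of a regional group, so the next rule applies.
Haddad and Novak both have date of arrival in the capital 2011-12-14, so the next rule applies.
Among Haddad and Novak, alphabetically by surname: Haddad before Novak.
Full order: Farouk, Quinn, Petrov, Sorensen, Fontaine, Halvorsen, Haddad, Novak.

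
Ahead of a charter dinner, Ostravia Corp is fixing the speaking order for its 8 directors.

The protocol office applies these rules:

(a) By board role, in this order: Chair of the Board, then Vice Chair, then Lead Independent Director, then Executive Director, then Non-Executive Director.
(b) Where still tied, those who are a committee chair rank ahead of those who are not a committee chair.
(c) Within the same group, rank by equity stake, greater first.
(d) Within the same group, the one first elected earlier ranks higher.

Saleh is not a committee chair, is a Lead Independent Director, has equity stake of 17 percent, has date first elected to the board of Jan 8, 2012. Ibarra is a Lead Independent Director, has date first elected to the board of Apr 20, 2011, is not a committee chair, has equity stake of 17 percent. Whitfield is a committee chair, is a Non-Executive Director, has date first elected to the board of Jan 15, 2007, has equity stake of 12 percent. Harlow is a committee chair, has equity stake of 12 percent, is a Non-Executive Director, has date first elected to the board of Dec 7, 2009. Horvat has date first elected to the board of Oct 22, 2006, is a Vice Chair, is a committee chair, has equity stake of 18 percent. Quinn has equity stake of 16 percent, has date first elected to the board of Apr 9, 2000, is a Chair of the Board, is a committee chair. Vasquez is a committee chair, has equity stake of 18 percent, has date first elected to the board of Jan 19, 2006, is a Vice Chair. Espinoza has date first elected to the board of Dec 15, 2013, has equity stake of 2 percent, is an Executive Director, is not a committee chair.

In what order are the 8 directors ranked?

Quinn, Vasquez, Horvat, Ibarra, Saleh, Espinoza, Whitfield, Harlow

By board role: Quinn (Chair of the Board); then Vasquez and Horvat (Vice Chair); then Ibarra and Saleh (Lead Independent Director); then Espinoza (Executive Director); then Whitfield and Harlow (Non-Executive Director).
Vasquez and Horvat are each a committee chair, so the next rule applies.
Vasquez and Horvat both have equity stake 18 percent, so the next rule applies.
Among Vasquez and Horvat, by date first elected to the board (earlier first): Vasquez (Jan 19, 2006) before Horvat (Oct 22, 2006).
Ibarra and Saleh are each not a committee chair, so the next rule applies.
Ibarra and Saleh both have equity stake 17 percent, so the next rule applies.
Among Ibarra and Saleh, by date first elected to the board (earlier first): Ibarra (Apr 20, 2011) before Saleh (Jan 8, 2012).
Whitfield and Harlow are each a committee chair, so the next rule applies.
Whitfield and Harlow both have equity stake 12 percent, so the next rule applies.
Among Whitfield and Harlow, by date first elected to the board (earlier first): Whitfield (Jan 15, 2007) before Harlow (Dec 7, 2009).
Full order: Quinn, Vasquez, Horvat, Ibarra, Saleh, Espinoza, Whitfield, Harlow.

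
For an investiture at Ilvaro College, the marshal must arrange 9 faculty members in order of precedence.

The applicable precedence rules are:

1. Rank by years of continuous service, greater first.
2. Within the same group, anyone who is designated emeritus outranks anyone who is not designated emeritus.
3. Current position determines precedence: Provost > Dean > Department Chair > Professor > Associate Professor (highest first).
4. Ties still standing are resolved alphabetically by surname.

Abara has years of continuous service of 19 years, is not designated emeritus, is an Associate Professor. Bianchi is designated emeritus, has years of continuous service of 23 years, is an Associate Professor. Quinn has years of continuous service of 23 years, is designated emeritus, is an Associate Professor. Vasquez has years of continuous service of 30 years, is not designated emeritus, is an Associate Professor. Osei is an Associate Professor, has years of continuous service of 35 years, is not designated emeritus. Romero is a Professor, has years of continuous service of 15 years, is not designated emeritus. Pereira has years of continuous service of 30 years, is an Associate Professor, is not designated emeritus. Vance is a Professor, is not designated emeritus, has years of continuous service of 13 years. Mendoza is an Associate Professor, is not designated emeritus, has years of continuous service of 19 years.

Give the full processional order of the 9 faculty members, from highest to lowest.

By years of continuous service (higher first): Osei (35 years); then Pereira and Vasquez (both 30 years); then Bianchi and Quinn (both 23 years); then Abara and Mendoza (both 19 years); then Romero (15 years); then Vance (13 years).
Pereira and Vasquez are each not designated emeritus, so the next rule applies.
Pereira and Vasquez are each Associate Professor, so the next rule applies.
Among Pereira and Vasquez, alphabetically by surname: Pereira before Vasquez.
Bianchi and Quinn are each designated emeritus, so the next rule applies.
Bianchi and Quinn are each Associate Professor, so the next rule applies.
Among Bianchi and Quinn, alphabetically by surname: Bianchi before Quinn.
Abara and Mendoza are each not designated emeritus, so the next rule applies.
Abara and Mendoza are each Associate Professor, so the next rule applies.
Among Abara and Mendoza, alphabetically by surname: Abara before Mendoza.
Full order: Osei, Pereira, Vasquez, Bianchi, Quinn, Abara, Mendoza, Romero, Vance.

Osei, Pereira, Vasquez, Bianchi, Quinn, Abara, Mendoza, Romero, Vance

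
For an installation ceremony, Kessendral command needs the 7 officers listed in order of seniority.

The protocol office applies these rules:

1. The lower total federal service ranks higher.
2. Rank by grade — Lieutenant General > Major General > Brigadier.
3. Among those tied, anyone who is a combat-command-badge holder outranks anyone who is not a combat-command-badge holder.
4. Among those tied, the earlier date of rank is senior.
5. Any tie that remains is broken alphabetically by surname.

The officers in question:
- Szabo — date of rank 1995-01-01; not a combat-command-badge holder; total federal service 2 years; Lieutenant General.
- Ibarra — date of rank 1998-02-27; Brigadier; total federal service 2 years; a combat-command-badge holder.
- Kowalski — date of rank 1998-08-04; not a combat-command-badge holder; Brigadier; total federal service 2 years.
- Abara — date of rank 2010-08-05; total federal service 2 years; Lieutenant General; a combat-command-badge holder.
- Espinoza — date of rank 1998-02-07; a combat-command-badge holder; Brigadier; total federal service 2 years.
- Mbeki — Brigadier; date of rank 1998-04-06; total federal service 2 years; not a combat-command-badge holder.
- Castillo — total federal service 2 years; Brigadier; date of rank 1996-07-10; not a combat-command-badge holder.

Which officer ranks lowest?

By total federal service (lower first): Abara, Szabo, Espinoza, Ibarra, Castillo, Mbeki and Kowalski (each 2 years).
Among Abara, Szabo, Espinoza, Ibarra, Castillo, Mbeki and Kowalski, by grade: Abara and Szabo (Lieutenant General) before Espinoza, Ibarra, Castillo, Mbeki and Kowalski (Brigadier).
Among Abara and Szabo, a combat-command-badge holder before not a combat-command-badge holder: Abara (a combat-command-badge holder) before Szabo (not a combat-command-badge holder).
Among Espinoza, Ibarra, Castillo, Mbeki and Kowalski, a combat-command-badge holder before not a combat-command-badge holder: Espinoza and Ibarra (a combat-command-badge holder) before Castillo, Mbeki and Kowalski (not a combat-command-badge holder).
Among Espinoza and Ibarra, by date of rank (earlier first): Espinoza (1998-02-07) before Ibarra (1998-02-27).
Among Castillo, Mbeki and Kowalski, by date of rank (earlier first): Castillo (1996-07-10) before Mbeki (1998-04-06) before Kowalski (1998-08-04).
Order: Abara, Szabo, Espinoza, Ibarra, Castillo, Mbeki, Kowalski.

Kowalski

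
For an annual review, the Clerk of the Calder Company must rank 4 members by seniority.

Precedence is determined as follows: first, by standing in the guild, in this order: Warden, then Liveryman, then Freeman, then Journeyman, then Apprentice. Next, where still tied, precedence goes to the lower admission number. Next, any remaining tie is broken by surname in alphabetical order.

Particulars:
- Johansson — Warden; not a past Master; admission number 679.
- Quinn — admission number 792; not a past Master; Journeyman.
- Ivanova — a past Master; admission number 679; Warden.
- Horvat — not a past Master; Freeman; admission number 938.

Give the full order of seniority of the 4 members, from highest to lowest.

Ivanova, Johansson, Horvat, Quinn

By standing in the guild: Ivanova and Johansson (Warden); then Horvat (Freeman); then Quinn (Journeyman).
Ivanova and Johansson both have admission number 679, so the next rule applies.
Among Ivanova and Johansson, alphabetically by surname: Ivanova before Johansson.
Full order: Ivanova, Johansson, Horvat, Quinn.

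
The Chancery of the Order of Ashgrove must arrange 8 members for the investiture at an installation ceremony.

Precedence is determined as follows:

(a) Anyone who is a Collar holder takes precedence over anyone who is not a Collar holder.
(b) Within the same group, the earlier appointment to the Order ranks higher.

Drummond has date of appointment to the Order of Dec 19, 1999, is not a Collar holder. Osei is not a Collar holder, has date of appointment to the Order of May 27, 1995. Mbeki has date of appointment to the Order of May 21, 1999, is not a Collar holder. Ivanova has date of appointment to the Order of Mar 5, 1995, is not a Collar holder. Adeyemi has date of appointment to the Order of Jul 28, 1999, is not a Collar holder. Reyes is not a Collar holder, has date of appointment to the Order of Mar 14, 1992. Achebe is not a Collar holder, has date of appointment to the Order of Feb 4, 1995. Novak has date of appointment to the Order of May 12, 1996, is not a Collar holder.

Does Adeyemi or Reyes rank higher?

Reyes

By the first rule: Reyes, Achebe, Ivanova, Osei, Novak, Mbeki, Adeyemi and Drummond (each not a Collar holder).
Among Reyes, Achebe, Ivanova, Osei, Novak, Mbeki, Adeyemi and Drummond, by date of appointment to the Order (earlier first): Reyes (Mar 14, 1992) before Achebe (Feb 4, 1995) before Ivanova (Mar 5, 1995) before Osei (May 27, 1995) before Novak (May 12, 1996) before Mbeki (May 21, 1999) before Adeyemi (Jul 28, 1999) before Drummond (Dec 19, 1999).
So Reyes takes precedence.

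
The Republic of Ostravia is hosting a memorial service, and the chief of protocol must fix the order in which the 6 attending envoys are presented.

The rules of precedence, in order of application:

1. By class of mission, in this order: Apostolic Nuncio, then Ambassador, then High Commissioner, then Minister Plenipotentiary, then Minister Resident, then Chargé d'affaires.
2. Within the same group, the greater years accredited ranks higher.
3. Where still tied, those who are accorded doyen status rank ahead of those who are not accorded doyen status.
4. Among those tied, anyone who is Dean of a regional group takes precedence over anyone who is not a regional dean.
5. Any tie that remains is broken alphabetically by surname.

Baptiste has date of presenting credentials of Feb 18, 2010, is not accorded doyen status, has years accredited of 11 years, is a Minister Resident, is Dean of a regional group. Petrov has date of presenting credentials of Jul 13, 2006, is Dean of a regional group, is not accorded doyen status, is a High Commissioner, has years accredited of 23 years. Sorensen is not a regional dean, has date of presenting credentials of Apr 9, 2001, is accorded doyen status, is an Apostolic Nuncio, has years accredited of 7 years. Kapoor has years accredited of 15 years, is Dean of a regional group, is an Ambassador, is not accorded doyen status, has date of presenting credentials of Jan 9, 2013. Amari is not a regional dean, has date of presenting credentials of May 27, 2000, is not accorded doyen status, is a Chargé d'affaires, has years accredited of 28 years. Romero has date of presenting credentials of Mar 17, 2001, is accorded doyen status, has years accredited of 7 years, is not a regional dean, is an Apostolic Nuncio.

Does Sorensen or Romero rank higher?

By class of mission: Romero and Sorensen (Apostolic Nuncio); then Kapoor (Ambassador); then Petrov (High Commissioner); then Baptiste (Minister Resident); then Amari (Chargé d'affaires).
Romero and Sorensen both have years accredited 7 years, so the next rule applies.
Romero and Sorensen are each accorded doyen status, so the next rule applies.
Romero and Sorensen are each not a regional dean, so the next rule applies.
Among Romero and Sorensen, alphabetically by surname: Romero before Sorensen.
So Romero takes precedence.

Romero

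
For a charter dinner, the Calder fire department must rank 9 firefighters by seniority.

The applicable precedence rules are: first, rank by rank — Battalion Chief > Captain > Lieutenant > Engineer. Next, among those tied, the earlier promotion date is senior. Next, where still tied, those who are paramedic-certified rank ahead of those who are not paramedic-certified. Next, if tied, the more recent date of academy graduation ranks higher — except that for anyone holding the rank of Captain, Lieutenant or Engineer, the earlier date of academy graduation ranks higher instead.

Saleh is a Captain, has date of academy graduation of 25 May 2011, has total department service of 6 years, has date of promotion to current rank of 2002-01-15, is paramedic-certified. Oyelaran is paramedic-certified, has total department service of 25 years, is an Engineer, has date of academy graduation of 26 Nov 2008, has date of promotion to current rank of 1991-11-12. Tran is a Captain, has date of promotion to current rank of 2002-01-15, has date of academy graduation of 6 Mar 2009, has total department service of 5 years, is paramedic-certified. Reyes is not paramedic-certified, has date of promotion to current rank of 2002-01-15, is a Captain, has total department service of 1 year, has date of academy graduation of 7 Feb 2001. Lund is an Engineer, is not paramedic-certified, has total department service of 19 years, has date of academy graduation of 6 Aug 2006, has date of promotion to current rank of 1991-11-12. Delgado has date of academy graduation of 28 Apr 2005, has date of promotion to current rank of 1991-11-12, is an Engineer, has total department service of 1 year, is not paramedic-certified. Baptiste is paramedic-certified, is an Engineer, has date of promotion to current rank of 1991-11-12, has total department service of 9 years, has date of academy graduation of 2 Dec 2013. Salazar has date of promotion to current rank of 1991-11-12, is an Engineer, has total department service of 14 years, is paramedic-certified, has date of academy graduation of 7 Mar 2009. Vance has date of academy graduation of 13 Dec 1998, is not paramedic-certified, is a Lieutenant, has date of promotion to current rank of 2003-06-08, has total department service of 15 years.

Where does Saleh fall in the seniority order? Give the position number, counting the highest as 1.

2

By rank: Tran, Saleh and Reyes (Captain); then Vance (Lieutenant); then Oyelaran, Salazar, Baptiste, Delgado and Lund (Engineer).
Tran, Saleh and Reyes all have date of promotion to current rank 2002-01-15, so the next rule applies.
Among Tran, Saleh and Reyes, paramedic-certified before not paramedic-certified: Tran and Saleh (paramedic-certified) before Reyes (not paramedic-certified).
Among Tran and Saleh, by date of academy graduation (earlier first) (reversed rule for this group): Tran (6 Mar 2009) before Saleh (25 May 2011).
Oyelaran, Salazar, Baptiste, Delgado and Lund all have date of promotion to current rank 1991-11-12, so the next rule applies.
Among Oyelaran, Salazar, Baptiste, Delgado and Lund, paramedic-certified before not paramedic-certified: Oyelaran, Salazar and Baptiste (paramedic-certified) before Delgado and Lund (not paramedic-certified).
Among Oyelaran, Salazar and Baptiste, by date of academy graduation (earlier first) (reversed rule for this group): Oyelaran (26 Nov 2008) before Salazar (7 Mar 2009) before Baptiste (2 Dec 2013).
Among Delgado and Lund, by date of academy graduation (earlier first) (reversed rule for this group): Delgado (28 Apr 2005) before Lund (6 Aug 2006).
Order: Tran, Saleh, Reyes, Vance, Oyelaran, Salazar, Baptiste, Delgado, Lund. So position 2.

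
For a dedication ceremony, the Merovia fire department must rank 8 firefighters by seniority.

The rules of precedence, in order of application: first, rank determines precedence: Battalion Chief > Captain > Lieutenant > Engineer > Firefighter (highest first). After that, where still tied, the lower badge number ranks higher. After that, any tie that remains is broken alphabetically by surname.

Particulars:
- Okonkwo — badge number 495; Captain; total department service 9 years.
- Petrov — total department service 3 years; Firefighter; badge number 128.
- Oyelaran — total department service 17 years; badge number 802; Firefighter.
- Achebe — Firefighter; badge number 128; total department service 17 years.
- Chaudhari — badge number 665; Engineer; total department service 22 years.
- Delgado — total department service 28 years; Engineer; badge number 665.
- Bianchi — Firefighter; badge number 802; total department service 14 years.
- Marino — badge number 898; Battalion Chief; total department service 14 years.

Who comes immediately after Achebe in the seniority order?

By rank: Marino (Battalion Chief); then Okonkwo (Captain); then Chaudhari and Delgado (Engineer); then Achebe, Petrov, Bianchi and Oyelaran (Firefighter).
Chaudhari and Delgado both have badge number 665, so the next rule applies.
Among Chaudhari and Delgado, alphabetically by surname: Chaudhari before Delgado.
Among Achebe, Petrov, Bianchi and Oyelaran, by badge number (lower first): Achebe and Petrov (128) before Bianchi and Oyelaran (802).
Among Achebe and Petrov, alphabetically by surname: Achebe before Petrov.
Among Bianchi and Oyelaran, alphabetically by surname: Bianchi before Oyelaran.
Order: Marino, Okonkwo, Chaudhari, Delgado, Achebe, Petrov, Bianchi, Oyelaran.

Petrov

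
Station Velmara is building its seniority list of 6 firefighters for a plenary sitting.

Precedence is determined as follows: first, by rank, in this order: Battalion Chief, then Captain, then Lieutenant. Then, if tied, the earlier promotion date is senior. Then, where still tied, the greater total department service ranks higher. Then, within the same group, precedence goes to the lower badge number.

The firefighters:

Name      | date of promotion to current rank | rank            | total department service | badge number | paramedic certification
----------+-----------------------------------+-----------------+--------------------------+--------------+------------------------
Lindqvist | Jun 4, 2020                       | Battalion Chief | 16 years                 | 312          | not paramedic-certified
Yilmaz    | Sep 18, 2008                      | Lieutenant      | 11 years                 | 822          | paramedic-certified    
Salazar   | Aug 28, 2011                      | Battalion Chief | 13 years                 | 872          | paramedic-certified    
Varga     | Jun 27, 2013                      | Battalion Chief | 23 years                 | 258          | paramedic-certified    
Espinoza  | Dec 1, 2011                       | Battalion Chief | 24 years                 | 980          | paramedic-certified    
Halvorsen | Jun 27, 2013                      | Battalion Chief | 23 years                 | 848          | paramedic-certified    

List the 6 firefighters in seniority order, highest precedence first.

By rank: Salazar, Espinoza, Varga, Halvorsen and Lindqvist (Battalion Chief); then Yilmaz (Lieutenant).
Among Salazar, Espinoza, Varga, Halvorsen and Lindqvist, by date of promotion to current rank (earlier first): Salazar (Aug 28, 2011) before Espinoza (Dec 1, 2011) before Varga and Halvorsen (Jun 27, 2013) before Lindqvist (Jun 4, 2020).
Varga and Halvorsen both have total department service 23 years, so the next rule applies.
Among Varga and Halvorsen, by badge number (lower first): Varga (258) before Halvorsen (848).
Full order: Salazar, Espinoza, Varga, Halvorsen, Lindqvist, Yilmaz.

Salazar, Espinoza, Varga, Halvorsen, Lindqvist, Yilmaz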